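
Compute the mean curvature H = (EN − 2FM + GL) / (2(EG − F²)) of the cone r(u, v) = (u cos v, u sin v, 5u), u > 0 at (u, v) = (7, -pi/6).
H = 5*sqrt(26)/364

With E = 26, F = 0, G = u^2, L = 0, M = 0, N = 5*sqrt(26)*u^2/(26*Abs(u)), assemble
  H = (EN − 2FM + GL) / (2(EG − F²)) = 5*sqrt(26)/(52*Abs(u)).
At (u, v) = (7, -pi/6): H = 5*sqrt(26)/364.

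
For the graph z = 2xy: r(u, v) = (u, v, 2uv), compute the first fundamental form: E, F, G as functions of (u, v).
E = 4*v^2 + 1;  F = 4*u*v;  G = 4*u^2 + 1

Compute partials: r_u = (1, 0, 2*v), r_v = (0, 1, 2*u). Then
  E = r_u · r_u = 4*v^2 + 1,
  F = r_u · r_v = 4*u*v,
  G = r_v · r_v = 4*u^2 + 1.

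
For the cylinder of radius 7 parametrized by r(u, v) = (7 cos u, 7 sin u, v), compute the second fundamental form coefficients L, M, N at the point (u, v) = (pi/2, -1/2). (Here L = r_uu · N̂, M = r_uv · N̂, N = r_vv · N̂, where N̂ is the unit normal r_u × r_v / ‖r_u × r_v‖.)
L = -7;  M = 0;  N = 0

Compute the unit normal N̂(u, v) = (cos(u), sin(u), 0), and the second partials r_uu, r_uv, r_vv. Take dot products:
  L(u, v) = r_uu · N̂ = -7,
  M(u, v) = r_uv · N̂ = 0,
  N(u, v) = r_vv · N̂ = 0.
Evaluating at (u, v) = (pi/2, -1/2):
  L = -7, M = 0, N = 0.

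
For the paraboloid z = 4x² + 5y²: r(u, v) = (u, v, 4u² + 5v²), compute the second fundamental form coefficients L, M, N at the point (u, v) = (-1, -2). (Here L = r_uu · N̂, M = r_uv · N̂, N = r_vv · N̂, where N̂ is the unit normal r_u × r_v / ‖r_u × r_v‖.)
L = 8*sqrt(465)/465;  M = 0;  N = 2*sqrt(465)/93

Compute the unit normal N̂(u, v) = (-8*u/sqrt(64*u^2 + 100*v^2 + 1), -10*v/sqrt(64*u^2 + 100*v^2 + 1), 1/sqrt(64*u^2 + 100*v^2 + 1)), and the second partials r_uu, r_uv, r_vv. Take dot products:
  L(u, v) = r_uu · N̂ = 8/sqrt(64*u^2 + 100*v^2 + 1),
  M(u, v) = r_uv · N̂ = 0,
  N(u, v) = r_vv · N̂ = 10/sqrt(64*u^2 + 100*v^2 + 1).
Evaluating at (u, v) = (-1, -2):
  L = 8*sqrt(465)/465, M = 0, N = 2*sqrt(465)/93.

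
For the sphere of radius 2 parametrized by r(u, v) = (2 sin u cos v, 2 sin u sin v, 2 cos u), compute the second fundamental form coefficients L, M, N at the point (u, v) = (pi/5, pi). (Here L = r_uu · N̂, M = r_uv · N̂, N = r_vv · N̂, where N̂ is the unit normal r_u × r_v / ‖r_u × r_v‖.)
L = -2;  M = 0;  N = -5/4 + sqrt(5)/4

Compute the unit normal N̂(u, v) = (sin(u)^2*cos(v)/Abs(sin(u)), sin(u)^2*sin(v)/Abs(sin(u)), sin(2*u)/(2*Abs(sin(u)))), and the second partials r_uu, r_uv, r_vv. Take dot products:
  L(u, v) = r_uu · N̂ = -2*sin(u)/Abs(sin(u)),
  M(u, v) = r_uv · N̂ = 0,
  N(u, v) = r_vv · N̂ = -2*sin(u)^3/Abs(sin(u)).
Evaluating at (u, v) = (pi/5, pi):
  L = -2, M = 0, N = -5/4 + sqrt(5)/4.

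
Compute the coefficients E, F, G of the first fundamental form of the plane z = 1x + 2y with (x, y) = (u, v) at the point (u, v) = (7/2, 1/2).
E = 2;  F = 2;  G = 5

Partials: r_u = (1, 0, 1), r_v = (0, 1, 2). As functions of (u, v):
  E = r_u · r_u = 2,
  F = r_u · r_v = 2,
  G = r_v · r_v = 5.
Evaluating at (u, v) = (7/2, 1/2): E = 2, F = 2, G = 5.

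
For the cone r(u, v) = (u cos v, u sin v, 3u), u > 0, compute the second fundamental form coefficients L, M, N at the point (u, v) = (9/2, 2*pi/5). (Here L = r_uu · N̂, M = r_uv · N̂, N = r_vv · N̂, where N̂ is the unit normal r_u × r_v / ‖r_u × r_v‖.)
L = 0;  M = 0;  N = 27*sqrt(10)/20

Compute the unit normal N̂(u, v) = (-3*sqrt(10)*u*cos(v)/(10*Abs(u)), -3*sqrt(10)*u*sin(v)/(10*Abs(u)), sqrt(10)*u/(10*Abs(u))), and the second partials r_uu, r_uv, r_vv. Take dot products:
  L(u, v) = r_uu · N̂ = 0,
  M(u, v) = r_uv · N̂ = 0,
  N(u, v) = r_vv · N̂ = 3*sqrt(10)*u^2/(10*Abs(u)).
Evaluating at (u, v) = (9/2, 2*pi/5):
  L = 0, M = 0, N = 27*sqrt(10)/20.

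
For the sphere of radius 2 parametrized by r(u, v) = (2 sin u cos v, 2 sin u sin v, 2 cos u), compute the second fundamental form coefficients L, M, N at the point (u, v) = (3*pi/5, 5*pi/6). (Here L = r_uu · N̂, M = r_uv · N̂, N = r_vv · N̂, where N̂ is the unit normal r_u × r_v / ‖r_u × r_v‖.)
L = -2;  M = 0;  N = -5/4 - sqrt(5)/4

Compute the unit normal N̂(u, v) = (sin(u)^2*cos(v)/Abs(sin(u)), sin(u)^2*sin(v)/Abs(sin(u)), sin(2*u)/(2*Abs(sin(u)))), and the second partials r_uu, r_uv, r_vv. Take dot products:
  L(u, v) = r_uu · N̂ = -2*sin(u)/Abs(sin(u)),
  M(u, v) = r_uv · N̂ = 0,
  N(u, v) = r_vv · N̂ = -2*sin(u)^3/Abs(sin(u)).
Evaluating at (u, v) = (3*pi/5, 5*pi/6):
  L = -2, M = 0, N = -5/4 - sqrt(5)/4.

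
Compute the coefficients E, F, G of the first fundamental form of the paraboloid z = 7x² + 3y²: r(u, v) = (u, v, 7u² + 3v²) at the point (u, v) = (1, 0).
E = 197;  F = 0;  G = 1

Partials: r_u = (1, 0, 14*u), r_v = (0, 1, 6*v). As functions of (u, v):
  E = r_u · r_u = 196*u^2 + 1,
  F = r_u · r_v = 84*u*v,
  G = r_v · r_v = 36*v^2 + 1.
Evaluating at (u, v) = (1, 0): E = 197, F = 0, G = 1.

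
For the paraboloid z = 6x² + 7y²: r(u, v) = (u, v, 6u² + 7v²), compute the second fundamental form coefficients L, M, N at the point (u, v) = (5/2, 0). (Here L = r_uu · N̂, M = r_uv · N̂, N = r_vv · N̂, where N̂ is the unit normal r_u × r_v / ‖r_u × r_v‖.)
L = 12*sqrt(901)/901;  M = 0;  N = 14*sqrt(901)/901

Compute the unit normal N̂(u, v) = (-12*u/sqrt(144*u^2 + 196*v^2 + 1), -14*v/sqrt(144*u^2 + 196*v^2 + 1), 1/sqrt(144*u^2 + 196*v^2 + 1)), and the second partials r_uu, r_uv, r_vv. Take dot products:
  L(u, v) = r_uu · N̂ = 12/sqrt(144*u^2 + 196*v^2 + 1),
  M(u, v) = r_uv · N̂ = 0,
  N(u, v) = r_vv · N̂ = 14/sqrt(144*u^2 + 196*v^2 + 1).
Evaluating at (u, v) = (5/2, 0):
  L = 12*sqrt(901)/901, M = 0, N = 14*sqrt(901)/901.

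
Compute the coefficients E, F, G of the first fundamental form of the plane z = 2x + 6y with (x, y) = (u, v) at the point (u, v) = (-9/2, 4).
E = 5;  F = 12;  G = 37

Partials: r_u = (1, 0, 2), r_v = (0, 1, 6). As functions of (u, v):
  E = r_u · r_u = 5,
  F = r_u · r_v = 12,
  G = r_v · r_v = 37.
Evaluating at (u, v) = (-9/2, 4): E = 5, F = 12, G = 37.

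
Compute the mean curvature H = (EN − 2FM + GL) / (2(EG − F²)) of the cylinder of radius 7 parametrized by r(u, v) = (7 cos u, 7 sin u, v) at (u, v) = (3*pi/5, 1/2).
H = -1/14

With E = 49, F = 0, G = 1, L = -7, M = 0, N = 0, assemble
  H = (EN − 2FM + GL) / (2(EG − F²)) = -1/14.
At (u, v) = (3*pi/5, 1/2): H = -1/14.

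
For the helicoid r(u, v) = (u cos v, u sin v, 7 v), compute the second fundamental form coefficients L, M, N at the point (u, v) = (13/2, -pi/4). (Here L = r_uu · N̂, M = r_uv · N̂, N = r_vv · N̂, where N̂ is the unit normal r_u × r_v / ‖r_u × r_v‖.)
L = 0;  M = -14*sqrt(365)/365;  N = 0

Compute the unit normal N̂(u, v) = (7*sin(v)/sqrt(u^2 + 49), -7*cos(v)/sqrt(u^2 + 49), u/sqrt(u^2 + 49)), and the second partials r_uu, r_uv, r_vv. Take dot products:
  L(u, v) = r_uu · N̂ = 0,
  M(u, v) = r_uv · N̂ = -7/sqrt(u^2 + 49),
  N(u, v) = r_vv · N̂ = 0.
Evaluating at (u, v) = (13/2, -pi/4):
  L = 0, M = -14*sqrt(365)/365, N = 0.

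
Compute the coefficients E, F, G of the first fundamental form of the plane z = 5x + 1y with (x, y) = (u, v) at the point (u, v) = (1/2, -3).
E = 26;  F = 5;  G = 2

Partials: r_u = (1, 0, 5), r_v = (0, 1, 1). As functions of (u, v):
  E = r_u · r_u = 26,
  F = r_u · r_v = 5,
  G = r_v · r_v = 2.
Evaluating at (u, v) = (1/2, -3): E = 26, F = 5, G = 2.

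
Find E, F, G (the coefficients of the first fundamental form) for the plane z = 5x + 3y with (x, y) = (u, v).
E = 26;  F = 15;  G = 10

Compute partials: r_u = (1, 0, 5), r_v = (0, 1, 3). Then
  E = r_u · r_u = 26,
  F = r_u · r_v = 15,
  G = r_v · r_v = 10.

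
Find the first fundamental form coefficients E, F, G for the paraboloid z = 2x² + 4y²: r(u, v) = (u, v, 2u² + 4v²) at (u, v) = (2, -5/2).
E = 65;  F = -160;  G = 401

Partials: r_u = (1, 0, 4*u), r_v = (0, 1, 8*v). As functions of (u, v):
  E = r_u · r_u = 16*u^2 + 1,
  F = r_u · r_v = 32*u*v,
  G = r_v · r_v = 64*v^2 + 1.
Evaluating at (u, v) = (2, -5/2): E = 65, F = -160, G = 401.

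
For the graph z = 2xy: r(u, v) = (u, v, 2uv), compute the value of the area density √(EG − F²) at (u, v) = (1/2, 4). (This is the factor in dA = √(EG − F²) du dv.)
√(EG − F²)|_{(1/2, 4)} = sqrt(66)

E = 4*v^2 + 1, F = 4*u*v, G = 4*u^2 + 1, so EG − F² = 4*u^2 + 4*v^2 + 1. Taking the positive square root: √(EG − F²) = sqrt(4*u^2 + 4*v^2 + 1). At (u, v) = (1/2, 4): sqrt(66).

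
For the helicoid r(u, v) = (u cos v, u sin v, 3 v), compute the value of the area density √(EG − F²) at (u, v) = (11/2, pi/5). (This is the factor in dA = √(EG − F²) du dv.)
√(EG − F²)|_{(11/2, pi/5)} = sqrt(157)/2

E = 1, F = 0, G = u^2 + 9, so EG − F² = u^2 + 9. Taking the positive square root: √(EG − F²) = sqrt(u^2 + 9). At (u, v) = (11/2, pi/5): sqrt(157)/2.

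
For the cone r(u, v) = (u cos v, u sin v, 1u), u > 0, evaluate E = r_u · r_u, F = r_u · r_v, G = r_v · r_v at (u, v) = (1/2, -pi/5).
E = 2;  F = 0;  G = 1/4

Partials: r_u = (cos(v), sin(v), 1), r_v = (-u*sin(v), u*cos(v), 0). As functions of (u, v):
  E = r_u · r_u = 2,
  F = r_u · r_v = 0,
  G = r_v · r_v = u^2.
Evaluating at (u, v) = (1/2, -pi/5): E = 2, F = 0, G = 1/4.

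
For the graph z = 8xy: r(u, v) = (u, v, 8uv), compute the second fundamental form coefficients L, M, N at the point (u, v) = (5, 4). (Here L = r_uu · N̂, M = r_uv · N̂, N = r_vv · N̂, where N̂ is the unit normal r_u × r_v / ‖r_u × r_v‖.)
L = 0;  M = 8*sqrt(105)/525;  N = 0

Compute the unit normal N̂(u, v) = (-8*v/sqrt(64*u^2 + 64*v^2 + 1), -8*u/sqrt(64*u^2 + 64*v^2 + 1), 1/sqrt(64*u^2 + 64*v^2 + 1)), and the second partials r_uu, r_uv, r_vv. Take dot products:
  L(u, v) = r_uu · N̂ = 0,
  M(u, v) = r_uv · N̂ = 8/sqrt(64*u^2 + 64*v^2 + 1),
  N(u, v) = r_vv · N̂ = 0.
Evaluating at (u, v) = (5, 4):
  L = 0, M = 8*sqrt(105)/525, N = 0.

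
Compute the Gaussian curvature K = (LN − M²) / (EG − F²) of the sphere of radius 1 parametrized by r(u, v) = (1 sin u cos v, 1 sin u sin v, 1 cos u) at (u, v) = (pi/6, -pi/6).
K = 1

Coefficients of the first fundamental form: E = 1, F = 0, G = sin(u)^2.
Coefficients of the second fundamental form: L = -sin(u)/Abs(sin(u)), M = 0, N = -sin(u)^3/Abs(sin(u)).
Assemble K = (LN − M²)/(EG − F²) = 1. At (u, v) = (pi/6, -pi/6): K = 1.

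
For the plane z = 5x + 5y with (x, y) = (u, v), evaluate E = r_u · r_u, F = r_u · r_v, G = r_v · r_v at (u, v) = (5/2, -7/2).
E = 26;  F = 25;  G = 26

Partials: r_u = (1, 0, 5), r_v = (0, 1, 5). As functions of (u, v):
  E = r_u · r_u = 26,
  F = r_u · r_v = 25,
  G = r_v · r_v = 26.
Evaluating at (u, v) = (5/2, -7/2): E = 26, F = 25, G = 26.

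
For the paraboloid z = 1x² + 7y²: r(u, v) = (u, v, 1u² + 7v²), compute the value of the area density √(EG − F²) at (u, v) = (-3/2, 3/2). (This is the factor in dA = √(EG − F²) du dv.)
√(EG − F²)|_{(-3/2, 3/2)} = sqrt(451)

E = 4*u^2 + 1, F = 28*u*v, G = 196*v^2 + 1, so EG − F² = 4*u^2 + 196*v^2 + 1. Taking the positive square root: √(EG − F²) = sqrt(4*u^2 + 196*v^2 + 1). At (u, v) = (-3/2, 3/2): sqrt(451).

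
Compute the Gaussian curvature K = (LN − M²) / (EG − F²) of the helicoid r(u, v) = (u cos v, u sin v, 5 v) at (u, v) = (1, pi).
K = -25/676

Coefficients of the first fundamental form: E = 1, F = 0, G = u^2 + 25.
Coefficients of the second fundamental form: L = 0, M = -5/sqrt(u^2 + 25), N = 0.
Assemble K = (LN − M²)/(EG − F²) = -25/(u^2 + 25)^2. At (u, v) = (1, pi): K = -25/676.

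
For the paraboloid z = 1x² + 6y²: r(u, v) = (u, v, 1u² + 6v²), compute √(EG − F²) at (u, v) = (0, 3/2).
√(EG − F²)|_{(0, 3/2)} = 5*sqrt(13)

E = 4*u^2 + 1, F = 24*u*v, G = 144*v^2 + 1; EG − F² = 4*u^2 + 144*v^2 + 1; √(EG − F²) = sqrt(4*u^2 + 144*v^2 + 1). At the given point: 5*sqrt(13).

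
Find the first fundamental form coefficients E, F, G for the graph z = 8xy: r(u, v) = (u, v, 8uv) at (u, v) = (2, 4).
E = 1025;  F = 512;  G = 257

Partials: r_u = (1, 0, 8*v), r_v = (0, 1, 8*u). As functions of (u, v):
  E = r_u · r_u = 64*v^2 + 1,
  F = r_u · r_v = 64*u*v,
  G = r_v · r_v = 64*u^2 + 1.
Evaluating at (u, v) = (2, 4): E = 1025, F = 512, G = 257.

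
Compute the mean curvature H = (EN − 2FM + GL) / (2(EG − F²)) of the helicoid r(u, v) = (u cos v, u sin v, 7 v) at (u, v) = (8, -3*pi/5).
H = 0

With E = 1, F = 0, G = u^2 + 49, L = 0, M = -7/sqrt(u^2 + 49), N = 0, assemble
  H = (EN − 2FM + GL) / (2(EG − F²)) = 0.
At (u, v) = (8, -3*pi/5): H = 0.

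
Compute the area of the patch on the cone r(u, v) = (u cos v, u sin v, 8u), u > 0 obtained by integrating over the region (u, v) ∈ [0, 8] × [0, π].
Area = 32*sqrt(65)*pi

Area = ∫∫ √(EG − F²) du dv with √(EG − F²) = sqrt(65)*Abs(u). Integrating over [0, 8] × [0, π] gives 32*sqrt(65)*pi.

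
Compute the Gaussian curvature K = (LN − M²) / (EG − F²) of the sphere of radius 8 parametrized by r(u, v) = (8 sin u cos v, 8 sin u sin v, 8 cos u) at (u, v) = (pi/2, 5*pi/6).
K = 1/64

Coefficients of the first fundamental form: E = 64, F = 0, G = 64*sin(u)^2.
Coefficients of the second fundamental form: L = -8*sin(u)/Abs(sin(u)), M = 0, N = -8*sin(u)^3/Abs(sin(u)).
Assemble K = (LN − M²)/(EG − F²) = 1/64. At (u, v) = (pi/2, 5*pi/6): K = 1/64.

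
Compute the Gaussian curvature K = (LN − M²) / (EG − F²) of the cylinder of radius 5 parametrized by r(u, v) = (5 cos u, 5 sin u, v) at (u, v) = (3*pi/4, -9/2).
K = 0

Coefficients of the first fundamental form: E = 25, F = 0, G = 1.
Coefficients of the second fundamental form: L = -5, M = 0, N = 0.
Assemble K = (LN − M²)/(EG − F²) = 0. At (u, v) = (3*pi/4, -9/2): K = 0.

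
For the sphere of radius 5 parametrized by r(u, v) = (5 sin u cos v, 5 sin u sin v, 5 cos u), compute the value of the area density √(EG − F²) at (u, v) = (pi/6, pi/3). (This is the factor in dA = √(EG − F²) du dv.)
√(EG − F²)|_{(pi/6, pi/3)} = 25/2

E = 25, F = 0, G = 25*sin(u)^2, so EG − F² = 625*sin(u)^2. Taking the positive square root: √(EG − F²) = 25*Abs(sin(u)). At (u, v) = (pi/6, pi/3): 25/2.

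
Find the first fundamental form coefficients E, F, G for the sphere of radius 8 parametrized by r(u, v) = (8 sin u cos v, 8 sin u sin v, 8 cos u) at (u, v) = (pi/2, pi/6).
E = 64;  F = 0;  G = 64

Partials: r_u = (8*cos(u)*cos(v), 8*sin(v)*cos(u), -8*sin(u)), r_v = (-8*sin(u)*sin(v), 8*sin(u)*cos(v), 0). As functions of (u, v):
  E = r_u · r_u = 64,
  F = r_u · r_v = 0,
  G = r_v · r_v = 64*sin(u)^2.
Evaluating at (u, v) = (pi/2, pi/6): E = 64, F = 0, G = 64.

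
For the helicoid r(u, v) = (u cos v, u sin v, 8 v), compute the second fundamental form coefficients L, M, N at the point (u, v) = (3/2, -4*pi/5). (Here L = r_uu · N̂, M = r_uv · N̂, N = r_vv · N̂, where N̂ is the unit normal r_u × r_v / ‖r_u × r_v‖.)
L = 0;  M = -16*sqrt(265)/265;  N = 0

Compute the unit normal N̂(u, v) = (8*sin(v)/sqrt(u^2 + 64), -8*cos(v)/sqrt(u^2 + 64), u/sqrt(u^2 + 64)), and the second partials r_uu, r_uv, r_vv. Take dot products:
  L(u, v) = r_uu · N̂ = 0,
  M(u, v) = r_uv · N̂ = -8/sqrt(u^2 + 64),
  N(u, v) = r_vv · N̂ = 0.
Evaluating at (u, v) = (3/2, -4*pi/5):
  L = 0, M = -16*sqrt(265)/265, N = 0.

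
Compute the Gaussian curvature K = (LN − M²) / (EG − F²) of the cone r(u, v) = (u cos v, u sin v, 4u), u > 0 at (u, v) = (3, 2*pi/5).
K = 0

Coefficients of the first fundamental form: E = 17, F = 0, G = u^2.
Coefficients of the second fundamental form: L = 0, M = 0, N = 4*sqrt(17)*u^2/(17*Abs(u)).
Assemble K = (LN − M²)/(EG − F²) = 0. At (u, v) = (3, 2*pi/5): K = 0.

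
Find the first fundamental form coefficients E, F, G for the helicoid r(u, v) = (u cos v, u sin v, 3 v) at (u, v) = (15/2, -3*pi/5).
E = 1;  F = 0;  G = 261/4

Partials: r_u = (cos(v), sin(v), 0), r_v = (-u*sin(v), u*cos(v), 3). As functions of (u, v):
  E = r_u · r_u = 1,
  F = r_u · r_v = 0,
  G = r_v · r_v = u^2 + 9.
Evaluating at (u, v) = (15/2, -3*pi/5): E = 1, F = 0, G = 261/4.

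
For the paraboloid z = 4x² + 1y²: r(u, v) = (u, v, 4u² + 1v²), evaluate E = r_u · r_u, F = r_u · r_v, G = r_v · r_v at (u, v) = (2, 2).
E = 257;  F = 64;  G = 17

Partials: r_u = (1, 0, 8*u), r_v = (0, 1, 2*v). As functions of (u, v):
  E = r_u · r_u = 64*u^2 + 1,
  F = r_u · r_v = 16*u*v,
  G = r_v · r_v = 4*v^2 + 1.
Evaluating at (u, v) = (2, 2): E = 257, F = 64, G = 17.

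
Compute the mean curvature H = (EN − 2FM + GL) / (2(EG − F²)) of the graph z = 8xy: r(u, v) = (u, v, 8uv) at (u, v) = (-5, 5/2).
H = 6400*sqrt(2001)/4004001

With E = 64*v^2 + 1, F = 64*u*v, G = 64*u^2 + 1, L = 0, M = 8/sqrt(64*u^2 + 64*v^2 + 1), N = 0, assemble
  H = (EN − 2FM + GL) / (2(EG − F²)) = -512*u*v/(64*u^2 + 64*v^2 + 1)^(3/2).
At (u, v) = (-5, 5/2): H = 6400*sqrt(2001)/4004001.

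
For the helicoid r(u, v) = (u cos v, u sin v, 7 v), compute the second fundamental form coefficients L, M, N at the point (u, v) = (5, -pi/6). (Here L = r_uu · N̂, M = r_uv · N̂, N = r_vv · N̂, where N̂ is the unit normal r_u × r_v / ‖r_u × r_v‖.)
L = 0;  M = -7*sqrt(74)/74;  N = 0

Compute the unit normal N̂(u, v) = (7*sin(v)/sqrt(u^2 + 49), -7*cos(v)/sqrt(u^2 + 49), u/sqrt(u^2 + 49)), and the second partials r_uu, r_uv, r_vv. Take dot products:
  L(u, v) = r_uu · N̂ = 0,
  M(u, v) = r_uv · N̂ = -7/sqrt(u^2 + 49),
  N(u, v) = r_vv · N̂ = 0.
Evaluating at (u, v) = (5, -pi/6):
  L = 0, M = -7*sqrt(74)/74, N = 0.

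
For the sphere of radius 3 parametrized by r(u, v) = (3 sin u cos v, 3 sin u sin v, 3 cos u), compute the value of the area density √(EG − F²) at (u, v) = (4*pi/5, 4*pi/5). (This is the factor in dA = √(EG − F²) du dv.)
√(EG − F²)|_{(4*pi/5, 4*pi/5)} = 9*sqrt(10 - 2*sqrt(5))/4

E = 9, F = 0, G = 9*sin(u)^2, so EG − F² = 81*sin(u)^2. Taking the positive square root: √(EG − F²) = 9*Abs(sin(u)). At (u, v) = (4*pi/5, 4*pi/5): 9*sqrt(10 - 2*sqrt(5))/4.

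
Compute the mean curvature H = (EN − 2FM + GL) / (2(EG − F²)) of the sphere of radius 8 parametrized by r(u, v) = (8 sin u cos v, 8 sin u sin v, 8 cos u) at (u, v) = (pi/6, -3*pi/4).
H = -1/8

With E = 64, F = 0, G = 64*sin(u)^2, L = -8*sin(u)/Abs(sin(u)), M = 0, N = -8*sin(u)^3/Abs(sin(u)), assemble
  H = (EN − 2FM + GL) / (2(EG − F²)) = -sin(u)/(8*Abs(sin(u))).
At (u, v) = (pi/6, -3*pi/4): H = -1/8.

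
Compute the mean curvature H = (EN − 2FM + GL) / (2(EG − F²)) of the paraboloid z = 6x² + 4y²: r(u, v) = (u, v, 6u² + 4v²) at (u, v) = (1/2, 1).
H = 538*sqrt(101)/10201

With E = 144*u^2 + 1, F = 96*u*v, G = 64*v^2 + 1, L = 12/sqrt(144*u^2 + 64*v^2 + 1), M = 0, N = 8/sqrt(144*u^2 + 64*v^2 + 1), assemble
  H = (EN − 2FM + GL) / (2(EG − F²)) = 2*(288*u^2 + 192*v^2 + 5)/(144*u^2 + 64*v^2 + 1)^(3/2).
At (u, v) = (1/2, 1): H = 538*sqrt(101)/10201.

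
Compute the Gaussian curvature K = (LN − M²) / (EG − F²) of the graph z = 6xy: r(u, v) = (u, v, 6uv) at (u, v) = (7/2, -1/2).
K = -36/203401

Coefficients of the first fundamental form: E = 36*v^2 + 1, F = 36*u*v, G = 36*u^2 + 1.
Coefficients of the second fundamental form: L = 0, M = 6/sqrt(36*u^2 + 36*v^2 + 1), N = 0.
Assemble K = (LN − M²)/(EG − F²) = -36/(1296*u^4 + 2592*u^2*v^2 + 72*u^2 + 1296*v^4 + 72*v^2 + 1). At (u, v) = (7/2, -1/2): K = -36/203401.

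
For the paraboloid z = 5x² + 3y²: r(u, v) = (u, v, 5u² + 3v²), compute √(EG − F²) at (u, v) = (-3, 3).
√(EG − F²)|_{(-3, 3)} = 35

E = 100*u^2 + 1, F = 60*u*v, G = 36*v^2 + 1; EG − F² = 100*u^2 + 36*v^2 + 1; √(EG − F²) = sqrt(100*u^2 + 36*v^2 + 1). At the given point: 35.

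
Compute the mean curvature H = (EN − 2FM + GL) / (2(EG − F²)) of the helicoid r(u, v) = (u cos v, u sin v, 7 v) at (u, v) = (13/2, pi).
H = 0

With E = 1, F = 0, G = u^2 + 49, L = 0, M = -7/sqrt(u^2 + 49), N = 0, assemble
  H = (EN − 2FM + GL) / (2(EG − F²)) = 0.
At (u, v) = (13/2, pi): H = 0.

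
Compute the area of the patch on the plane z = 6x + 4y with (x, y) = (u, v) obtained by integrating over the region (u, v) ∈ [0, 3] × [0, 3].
Area = 9*sqrt(53)

Area = ∫∫ √(EG − F²) du dv with √(EG − F²) = sqrt(53). Integrating over [0, 3] × [0, 3] gives 9*sqrt(53).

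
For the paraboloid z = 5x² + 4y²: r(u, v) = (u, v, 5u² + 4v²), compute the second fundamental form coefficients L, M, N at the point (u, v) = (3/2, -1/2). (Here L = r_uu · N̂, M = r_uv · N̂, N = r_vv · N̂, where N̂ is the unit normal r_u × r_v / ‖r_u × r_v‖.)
L = 5*sqrt(2)/11;  M = 0;  N = 4*sqrt(2)/11

Compute the unit normal N̂(u, v) = (-10*u/sqrt(100*u^2 + 64*v^2 + 1), -8*v/sqrt(100*u^2 + 64*v^2 + 1), 1/sqrt(100*u^2 + 64*v^2 + 1)), and the second partials r_uu, r_uv, r_vv. Take dot products:
  L(u, v) = r_uu · N̂ = 10/sqrt(100*u^2 + 64*v^2 + 1),
  M(u, v) = r_uv · N̂ = 0,
  N(u, v) = r_vv · N̂ = 8/sqrt(100*u^2 + 64*v^2 + 1).
Evaluating at (u, v) = (3/2, -1/2):
  L = 5*sqrt(2)/11, M = 0, N = 4*sqrt(2)/11.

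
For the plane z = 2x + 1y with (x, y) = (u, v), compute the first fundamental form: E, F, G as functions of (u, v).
E = 5;  F = 2;  G = 2

Compute partials: r_u = (1, 0, 2), r_v = (0, 1, 1). Then
  E = r_u · r_u = 5,
  F = r_u · r_v = 2,
  G = r_v · r_v = 2.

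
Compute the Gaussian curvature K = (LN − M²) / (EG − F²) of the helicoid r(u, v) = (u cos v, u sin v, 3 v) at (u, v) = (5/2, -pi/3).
K = -144/3721

Coefficients of the first fundamental form: E = 1, F = 0, G = u^2 + 9.
Coefficients of the second fundamental form: L = 0, M = -3/sqrt(u^2 + 9), N = 0.
Assemble K = (LN − M²)/(EG − F²) = -9/(u^2 + 9)^2. At (u, v) = (5/2, -pi/3): K = -144/3721.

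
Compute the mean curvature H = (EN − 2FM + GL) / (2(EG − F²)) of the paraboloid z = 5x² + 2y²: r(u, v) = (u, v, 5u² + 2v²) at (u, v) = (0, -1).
H = 87*sqrt(17)/289

With E = 100*u^2 + 1, F = 40*u*v, G = 16*v^2 + 1, L = 10/sqrt(100*u^2 + 16*v^2 + 1), M = 0, N = 4/sqrt(100*u^2 + 16*v^2 + 1), assemble
  H = (EN − 2FM + GL) / (2(EG − F²)) = (200*u^2 + 80*v^2 + 7)/(100*u^2 + 16*v^2 + 1)^(3/2).
At (u, v) = (0, -1): H = 87*sqrt(17)/289.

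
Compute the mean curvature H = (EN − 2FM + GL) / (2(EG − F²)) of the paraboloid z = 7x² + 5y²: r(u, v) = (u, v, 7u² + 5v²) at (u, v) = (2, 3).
H = 10232*sqrt(1685)/2839225

With E = 196*u^2 + 1, F = 140*u*v, G = 100*v^2 + 1, L = 14/sqrt(196*u^2 + 100*v^2 + 1), M = 0, N = 10/sqrt(196*u^2 + 100*v^2 + 1), assemble
  H = (EN − 2FM + GL) / (2(EG − F²)) = 4*(245*u^2 + 175*v^2 + 3)/(196*u^2 + 100*v^2 + 1)^(3/2).
At (u, v) = (2, 3): H = 10232*sqrt(1685)/2839225.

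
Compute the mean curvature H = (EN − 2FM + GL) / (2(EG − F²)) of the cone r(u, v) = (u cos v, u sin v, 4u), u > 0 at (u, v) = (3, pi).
H = 2*sqrt(17)/51

With E = 17, F = 0, G = u^2, L = 0, M = 0, N = 4*sqrt(17)*u^2/(17*Abs(u)), assemble
  H = (EN − 2FM + GL) / (2(EG − F²)) = 2*sqrt(17)/(17*Abs(u)).
At (u, v) = (3, pi): H = 2*sqrt(17)/51.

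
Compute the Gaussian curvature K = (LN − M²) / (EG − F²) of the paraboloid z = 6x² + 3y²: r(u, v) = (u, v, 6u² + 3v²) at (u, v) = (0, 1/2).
K = 18/25

Coefficients of the first fundamental form: E = 144*u^2 + 1, F = 72*u*v, G = 36*v^2 + 1.
Coefficients of the second fundamental form: L = 12/sqrt(144*u^2 + 36*v^2 + 1), M = 0, N = 6/sqrt(144*u^2 + 36*v^2 + 1).
Assemble K = (LN − M²)/(EG − F²) = 72/(20736*u^4 + 10368*u^2*v^2 + 288*u^2 + 1296*v^4 + 72*v^2 + 1). At (u, v) = (0, 1/2): K = 18/25.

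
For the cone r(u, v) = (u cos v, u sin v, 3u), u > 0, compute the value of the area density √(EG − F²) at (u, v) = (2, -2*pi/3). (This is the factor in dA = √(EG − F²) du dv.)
√(EG − F²)|_{(2, -2*pi/3)} = 2*sqrt(10)

E = 10, F = 0, G = u^2, so EG − F² = 10*u^2. Taking the positive square root: √(EG − F²) = sqrt(10)*Abs(u). At (u, v) = (2, -2*pi/3): 2*sqrt(10).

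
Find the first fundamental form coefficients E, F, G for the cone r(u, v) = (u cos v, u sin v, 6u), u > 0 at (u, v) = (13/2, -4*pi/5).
E = 37;  F = 0;  G = 169/4

Partials: r_u = (cos(v), sin(v), 6), r_v = (-u*sin(v), u*cos(v), 0). As functions of (u, v):
  E = r_u · r_u = 37,
  F = r_u · r_v = 0,
  G = r_v · r_v = u^2.
Evaluating at (u, v) = (13/2, -4*pi/5): E = 37, F = 0, G = 169/4.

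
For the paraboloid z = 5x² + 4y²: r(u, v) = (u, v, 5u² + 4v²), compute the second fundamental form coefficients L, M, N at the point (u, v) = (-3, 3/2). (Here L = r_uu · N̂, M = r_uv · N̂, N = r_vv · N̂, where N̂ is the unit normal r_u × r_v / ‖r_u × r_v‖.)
L = 2*sqrt(1045)/209;  M = 0;  N = 8*sqrt(1045)/1045

Compute the unit normal N̂(u, v) = (-10*u/sqrt(100*u^2 + 64*v^2 + 1), -8*v/sqrt(100*u^2 + 64*v^2 + 1), 1/sqrt(100*u^2 + 64*v^2 + 1)), and the second partials r_uu, r_uv, r_vv. Take dot products:
  L(u, v) = r_uu · N̂ = 10/sqrt(100*u^2 + 64*v^2 + 1),
  M(u, v) = r_uv · N̂ = 0,
  N(u, v) = r_vv · N̂ = 8/sqrt(100*u^2 + 64*v^2 + 1).
Evaluating at (u, v) = (-3, 3/2):
  L = 2*sqrt(1045)/209, M = 0, N = 8*sqrt(1045)/1045.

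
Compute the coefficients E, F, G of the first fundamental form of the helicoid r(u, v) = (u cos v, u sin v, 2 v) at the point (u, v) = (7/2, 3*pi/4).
E = 1;  F = 0;  G = 65/4

Partials: r_u = (cos(v), sin(v), 0), r_v = (-u*sin(v), u*cos(v), 2). As functions of (u, v):
  E = r_u · r_u = 1,
  F = r_u · r_v = 0,
  G = r_v · r_v = u^2 + 4.
Evaluating at (u, v) = (7/2, 3*pi/4): E = 1, F = 0, G = 65/4.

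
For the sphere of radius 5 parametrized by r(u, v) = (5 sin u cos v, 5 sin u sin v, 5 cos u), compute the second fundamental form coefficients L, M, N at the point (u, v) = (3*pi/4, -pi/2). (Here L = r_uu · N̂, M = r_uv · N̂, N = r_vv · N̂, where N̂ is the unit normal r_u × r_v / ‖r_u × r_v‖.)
L = -5;  M = 0;  N = -5/2

Compute the unit normal N̂(u, v) = (sin(u)^2*cos(v)/Abs(sin(u)), sin(u)^2*sin(v)/Abs(sin(u)), sin(2*u)/(2*Abs(sin(u)))), and the second partials r_uu, r_uv, r_vv. Take dot products:
  L(u, v) = r_uu · N̂ = -5*sin(u)/Abs(sin(u)),
  M(u, v) = r_uv · N̂ = 0,
  N(u, v) = r_vv · N̂ = -5*sin(u)^3/Abs(sin(u)).
Evaluating at (u, v) = (3*pi/4, -pi/2):
  L = -5, M = 0, N = -5/2.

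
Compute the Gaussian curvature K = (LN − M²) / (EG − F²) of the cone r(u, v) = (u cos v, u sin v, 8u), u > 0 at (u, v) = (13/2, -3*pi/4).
K = 0

Coefficients of the first fundamental form: E = 65, F = 0, G = u^2.
Coefficients of the second fundamental form: L = 0, M = 0, N = 8*sqrt(65)*u^2/(65*Abs(u)).
Assemble K = (LN − M²)/(EG − F²) = 0. At (u, v) = (13/2, -3*pi/4): K = 0.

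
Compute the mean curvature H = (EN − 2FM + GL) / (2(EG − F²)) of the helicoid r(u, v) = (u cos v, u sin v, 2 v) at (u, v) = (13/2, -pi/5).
H = 0

With E = 1, F = 0, G = u^2 + 4, L = 0, M = -2/sqrt(u^2 + 4), N = 0, assemble
  H = (EN − 2FM + GL) / (2(EG − F²)) = 0.
At (u, v) = (13/2, -pi/5): H = 0.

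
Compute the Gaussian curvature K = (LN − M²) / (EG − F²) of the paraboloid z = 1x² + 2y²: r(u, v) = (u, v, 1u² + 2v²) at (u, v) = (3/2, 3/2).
K = 2/529

Coefficients of the first fundamental form: E = 4*u^2 + 1, F = 8*u*v, G = 16*v^2 + 1.
Coefficients of the second fundamental form: L = 2/sqrt(4*u^2 + 16*v^2 + 1), M = 0, N = 4/sqrt(4*u^2 + 16*v^2 + 1).
Assemble K = (LN − M²)/(EG − F²) = 8/(16*u^4 + 128*u^2*v^2 + 8*u^2 + 256*v^4 + 32*v^2 + 1). At (u, v) = (3/2, 3/2): K = 2/529.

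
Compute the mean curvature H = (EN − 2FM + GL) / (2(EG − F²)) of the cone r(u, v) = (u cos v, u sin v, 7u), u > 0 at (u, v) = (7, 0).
H = sqrt(2)/20

With E = 50, F = 0, G = u^2, L = 0, M = 0, N = 7*sqrt(2)*u^2/(10*Abs(u)), assemble
  H = (EN − 2FM + GL) / (2(EG − F²)) = 7*sqrt(2)/(20*Abs(u)).
At (u, v) = (7, 0): H = sqrt(2)/20.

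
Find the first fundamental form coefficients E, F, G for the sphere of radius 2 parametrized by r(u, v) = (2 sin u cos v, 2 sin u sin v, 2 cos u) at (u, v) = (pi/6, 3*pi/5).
E = 4;  F = 0;  G = 1

Partials: r_u = (2*cos(u)*cos(v), 2*sin(v)*cos(u), -2*sin(u)), r_v = (-2*sin(u)*sin(v), 2*sin(u)*cos(v), 0). As functions of (u, v):
  E = r_u · r_u = 4,
  F = r_u · r_v = 0,
  G = r_v · r_v = 4*sin(u)^2.
Evaluating at (u, v) = (pi/6, 3*pi/5): E = 4, F = 0, G = 1.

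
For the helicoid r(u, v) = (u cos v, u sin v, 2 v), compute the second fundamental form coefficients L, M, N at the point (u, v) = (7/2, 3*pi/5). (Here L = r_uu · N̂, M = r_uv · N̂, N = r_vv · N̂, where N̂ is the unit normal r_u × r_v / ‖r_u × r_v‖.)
L = 0;  M = -4*sqrt(65)/65;  N = 0

Compute the unit normal N̂(u, v) = (2*sin(v)/sqrt(u^2 + 4), -2*cos(v)/sqrt(u^2 + 4), u/sqrt(u^2 + 4)), and the second partials r_uu, r_uv, r_vv. Take dot products:
  L(u, v) = r_uu · N̂ = 0,
  M(u, v) = r_uv · N̂ = -2/sqrt(u^2 + 4),
  N(u, v) = r_vv · N̂ = 0.
Evaluating at (u, v) = (7/2, 3*pi/5):
  L = 0, M = -4*sqrt(65)/65, N = 0.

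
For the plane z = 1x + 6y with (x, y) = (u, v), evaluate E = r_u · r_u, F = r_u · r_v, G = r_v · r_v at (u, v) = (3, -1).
E = 2;  F = 6;  G = 37

Partials: r_u = (1, 0, 1), r_v = (0, 1, 6). As functions of (u, v):
  E = r_u · r_u = 2,
  F = r_u · r_v = 6,
  G = r_v · r_v = 37.
Evaluating at (u, v) = (3, -1): E = 2, F = 6, G = 37.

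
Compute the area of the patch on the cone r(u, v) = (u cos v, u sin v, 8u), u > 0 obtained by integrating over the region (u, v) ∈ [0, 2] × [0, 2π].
Area = 4*sqrt(65)*pi

Area = ∫∫ √(EG − F²) du dv with √(EG − F²) = sqrt(65)*Abs(u). Integrating over [0, 2] × [0, 2π] gives 4*sqrt(65)*pi.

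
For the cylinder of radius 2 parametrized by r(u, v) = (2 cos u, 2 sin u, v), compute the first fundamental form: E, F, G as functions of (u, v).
E = 4;  F = 0;  G = 1

Compute partials: r_u = (-2*sin(u), 2*cos(u), 0), r_v = (0, 0, 1). Then
  E = r_u · r_u = 4,
  F = r_u · r_v = 0,
  G = r_v · r_v = 1.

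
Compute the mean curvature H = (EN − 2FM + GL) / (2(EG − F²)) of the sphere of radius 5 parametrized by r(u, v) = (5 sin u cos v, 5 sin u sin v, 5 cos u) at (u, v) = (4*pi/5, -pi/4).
H = -1/5

With E = 25, F = 0, G = 25*sin(u)^2, L = -5*sin(u)/Abs(sin(u)), M = 0, N = -5*sin(u)^3/Abs(sin(u)), assemble
  H = (EN − 2FM + GL) / (2(EG − F²)) = -sin(u)/(5*Abs(sin(u))).
At (u, v) = (4*pi/5, -pi/4): H = -1/5.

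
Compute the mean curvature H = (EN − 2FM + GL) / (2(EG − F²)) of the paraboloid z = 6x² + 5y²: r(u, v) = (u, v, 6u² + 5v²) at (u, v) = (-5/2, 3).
H = 9911*sqrt(1801)/3243601

With E = 144*u^2 + 1, F = 120*u*v, G = 100*v^2 + 1, L = 12/sqrt(144*u^2 + 100*v^2 + 1), M = 0, N = 10/sqrt(144*u^2 + 100*v^2 + 1), assemble
  H = (EN − 2FM + GL) / (2(EG − F²)) = (720*u^2 + 600*v^2 + 11)/(144*u^2 + 100*v^2 + 1)^(3/2).
At (u, v) = (-5/2, 3): H = 9911*sqrt(1801)/3243601.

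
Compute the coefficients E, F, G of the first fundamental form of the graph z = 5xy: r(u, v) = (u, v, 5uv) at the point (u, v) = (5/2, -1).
E = 26;  F = -125/2;  G = 629/4

Partials: r_u = (1, 0, 5*v), r_v = (0, 1, 5*u). As functions of (u, v):
  E = r_u · r_u = 25*v^2 + 1,
  F = r_u · r_v = 25*u*v,
  G = r_v · r_v = 25*u^2 + 1.
Evaluating at (u, v) = (5/2, -1): E = 26, F = -125/2, G = 629/4.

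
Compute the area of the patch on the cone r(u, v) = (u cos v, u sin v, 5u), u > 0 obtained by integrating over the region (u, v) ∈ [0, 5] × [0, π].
Area = 25*sqrt(26)*pi/2

Area = ∫∫ √(EG − F²) du dv with √(EG − F²) = sqrt(26)*Abs(u). Integrating over [0, 5] × [0, π] gives 25*sqrt(26)*pi/2.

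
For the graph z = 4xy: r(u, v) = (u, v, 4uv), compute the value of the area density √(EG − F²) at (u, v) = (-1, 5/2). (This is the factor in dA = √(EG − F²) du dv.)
√(EG − F²)|_{(-1, 5/2)} = 3*sqrt(13)

E = 16*v^2 + 1, F = 16*u*v, G = 16*u^2 + 1, so EG − F² = 16*u^2 + 16*v^2 + 1. Taking the positive square root: √(EG − F²) = sqrt(16*u^2 + 16*v^2 + 1). At (u, v) = (-1, 5/2): 3*sqrt(13).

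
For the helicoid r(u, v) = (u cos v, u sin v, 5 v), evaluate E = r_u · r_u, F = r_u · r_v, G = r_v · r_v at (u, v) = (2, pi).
E = 1;  F = 0;  G = 29

Partials: r_u = (cos(v), sin(v), 0), r_v = (-u*sin(v), u*cos(v), 5). As functions of (u, v):
  E = r_u · r_u = 1,
  F = r_u · r_v = 0,
  G = r_v · r_v = u^2 + 25.
Evaluating at (u, v) = (2, pi): E = 1, F = 0, G = 29.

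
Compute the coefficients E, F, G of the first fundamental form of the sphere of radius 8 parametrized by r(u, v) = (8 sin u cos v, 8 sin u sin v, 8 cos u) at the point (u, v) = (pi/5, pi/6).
E = 64;  F = 0;  G = 40 - 8*sqrt(5)

Partials: r_u = (8*cos(u)*cos(v), 8*sin(v)*cos(u), -8*sin(u)), r_v = (-8*sin(u)*sin(v), 8*sin(u)*cos(v), 0). As functions of (u, v):
  E = r_u · r_u = 64,
  F = r_u · r_v = 0,
  G = r_v · r_v = 64*sin(u)^2.
Evaluating at (u, v) = (pi/5, pi/6): E = 64, F = 0, G = 40 - 8*sqrt(5).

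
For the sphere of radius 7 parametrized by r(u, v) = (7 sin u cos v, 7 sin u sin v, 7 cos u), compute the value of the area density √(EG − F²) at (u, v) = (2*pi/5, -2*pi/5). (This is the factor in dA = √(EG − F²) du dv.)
√(EG − F²)|_{(2*pi/5, -2*pi/5)} = 49*sqrt(2*sqrt(5) + 10)/4

E = 49, F = 0, G = 49*sin(u)^2, so EG − F² = 2401*sin(u)^2. Taking the positive square root: √(EG − F²) = 49*Abs(sin(u)). At (u, v) = (2*pi/5, -2*pi/5): 49*sqrt(2*sqrt(5) + 10)/4.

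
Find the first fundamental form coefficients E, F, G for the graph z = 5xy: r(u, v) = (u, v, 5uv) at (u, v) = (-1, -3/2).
E = 229/4;  F = 75/2;  G = 26

Partials: r_u = (1, 0, 5*v), r_v = (0, 1, 5*u). As functions of (u, v):
  E = r_u · r_u = 25*v^2 + 1,
  F = r_u · r_v = 25*u*v,
  G = r_v · r_v = 25*u^2 + 1.
Evaluating at (u, v) = (-1, -3/2): E = 229/4, F = 75/2, G = 26.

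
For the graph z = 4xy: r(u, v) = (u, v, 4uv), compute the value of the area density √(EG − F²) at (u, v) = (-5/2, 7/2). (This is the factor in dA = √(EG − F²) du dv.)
√(EG − F²)|_{(-5/2, 7/2)} = 3*sqrt(33)

E = 16*v^2 + 1, F = 16*u*v, G = 16*u^2 + 1, so EG − F² = 16*u^2 + 16*v^2 + 1. Taking the positive square root: √(EG − F²) = sqrt(16*u^2 + 16*v^2 + 1). At (u, v) = (-5/2, 7/2): 3*sqrt(33).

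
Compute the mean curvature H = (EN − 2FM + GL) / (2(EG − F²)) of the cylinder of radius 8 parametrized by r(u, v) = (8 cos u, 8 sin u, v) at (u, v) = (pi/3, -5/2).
H = -1/16

With E = 64, F = 0, G = 1, L = -8, M = 0, N = 0, assemble
  H = (EN − 2FM + GL) / (2(EG − F²)) = -1/16.
At (u, v) = (pi/3, -5/2): H = -1/16.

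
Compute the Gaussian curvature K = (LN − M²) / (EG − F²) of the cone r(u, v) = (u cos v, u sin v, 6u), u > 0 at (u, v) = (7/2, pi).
K = 0

Coefficients of the first fundamental form: E = 37, F = 0, G = u^2.
Coefficients of the second fundamental form: L = 0, M = 0, N = 6*sqrt(37)*u^2/(37*Abs(u)).
Assemble K = (LN − M²)/(EG − F²) = 0. At (u, v) = (7/2, pi): K = 0.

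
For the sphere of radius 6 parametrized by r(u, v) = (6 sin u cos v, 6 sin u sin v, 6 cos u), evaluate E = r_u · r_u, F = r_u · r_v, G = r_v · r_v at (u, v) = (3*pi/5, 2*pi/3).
E = 36;  F = 0;  G = 9*sqrt(5)/2 + 45/2

Partials: r_u = (6*cos(u)*cos(v), 6*sin(v)*cos(u), -6*sin(u)), r_v = (-6*sin(u)*sin(v), 6*sin(u)*cos(v), 0). As functions of (u, v):
  E = r_u · r_u = 36,
  F = r_u · r_v = 0,
  G = r_v · r_v = 36*sin(u)^2.
Evaluating at (u, v) = (3*pi/5, 2*pi/3): E = 36, F = 0, G = 9*sqrt(5)/2 + 45/2.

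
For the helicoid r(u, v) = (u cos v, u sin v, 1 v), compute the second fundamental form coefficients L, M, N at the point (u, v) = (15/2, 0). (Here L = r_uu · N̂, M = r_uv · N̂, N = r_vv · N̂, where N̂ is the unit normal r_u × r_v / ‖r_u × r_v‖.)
L = 0;  M = -2*sqrt(229)/229;  N = 0

Compute the unit normal N̂(u, v) = (sin(v)/sqrt(u^2 + 1), -cos(v)/sqrt(u^2 + 1), u/sqrt(u^2 + 1)), and the second partials r_uu, r_uv, r_vv. Take dot products:
  L(u, v) = r_uu · N̂ = 0,
  M(u, v) = r_uv · N̂ = -1/sqrt(u^2 + 1),
  N(u, v) = r_vv · N̂ = 0.
Evaluating at (u, v) = (15/2, 0):
  L = 0, M = -2*sqrt(229)/229, N = 0.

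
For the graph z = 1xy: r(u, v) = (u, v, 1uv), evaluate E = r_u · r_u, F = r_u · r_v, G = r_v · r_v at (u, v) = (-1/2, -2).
E = 5;  F = 1;  G = 5/4

Partials: r_u = (1, 0, v), r_v = (0, 1, u). As functions of (u, v):
  E = r_u · r_u = v^2 + 1,
  F = r_u · r_v = u*v,
  G = r_v · r_v = u^2 + 1.
Evaluating at (u, v) = (-1/2, -2): E = 5, F = 1, G = 5/4.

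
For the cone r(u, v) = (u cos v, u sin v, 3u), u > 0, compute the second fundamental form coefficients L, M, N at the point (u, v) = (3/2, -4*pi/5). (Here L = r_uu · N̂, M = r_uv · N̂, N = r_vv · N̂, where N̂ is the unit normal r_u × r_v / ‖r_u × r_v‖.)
L = 0;  M = 0;  N = 9*sqrt(10)/20

Compute the unit normal N̂(u, v) = (-3*sqrt(10)*u*cos(v)/(10*Abs(u)), -3*sqrt(10)*u*sin(v)/(10*Abs(u)), sqrt(10)*u/(10*Abs(u))), and the second partials r_uu, r_uv, r_vv. Take dot products:
  L(u, v) = r_uu · N̂ = 0,
  M(u, v) = r_uv · N̂ = 0,
  N(u, v) = r_vv · N̂ = 3*sqrt(10)*u^2/(10*Abs(u)).
Evaluating at (u, v) = (3/2, -4*pi/5):
  L = 0, M = 0, N = 9*sqrt(10)/20.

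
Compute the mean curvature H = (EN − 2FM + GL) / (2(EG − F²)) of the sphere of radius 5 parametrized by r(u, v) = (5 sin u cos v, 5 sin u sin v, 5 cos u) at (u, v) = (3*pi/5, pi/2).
H = -1/5

With E = 25, F = 0, G = 25*sin(u)^2, L = -5*sin(u)/Abs(sin(u)), M = 0, N = -5*sin(u)^3/Abs(sin(u)), assemble
  H = (EN − 2FM + GL) / (2(EG − F²)) = -sin(u)/(5*Abs(sin(u))).
At (u, v) = (3*pi/5, pi/2): H = -1/5.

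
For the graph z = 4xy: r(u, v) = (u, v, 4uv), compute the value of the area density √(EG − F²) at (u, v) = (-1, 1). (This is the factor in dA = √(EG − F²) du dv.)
√(EG − F²)|_{(-1, 1)} = sqrt(33)

E = 16*v^2 + 1, F = 16*u*v, G = 16*u^2 + 1, so EG − F² = 16*u^2 + 16*v^2 + 1. Taking the positive square root: √(EG − F²) = sqrt(16*u^2 + 16*v^2 + 1). At (u, v) = (-1, 1): sqrt(33).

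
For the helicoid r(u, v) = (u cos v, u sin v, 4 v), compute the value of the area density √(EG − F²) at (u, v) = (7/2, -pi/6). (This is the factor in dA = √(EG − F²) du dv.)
√(EG − F²)|_{(7/2, -pi/6)} = sqrt(113)/2

E = 1, F = 0, G = u^2 + 16, so EG − F² = u^2 + 16. Taking the positive square root: √(EG − F²) = sqrt(u^2 + 16). At (u, v) = (7/2, -pi/6): sqrt(113)/2.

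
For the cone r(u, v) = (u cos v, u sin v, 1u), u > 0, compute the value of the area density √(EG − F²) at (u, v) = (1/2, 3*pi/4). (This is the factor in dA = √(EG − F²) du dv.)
√(EG − F²)|_{(1/2, 3*pi/4)} = sqrt(2)/2

E = 2, F = 0, G = u^2, so EG − F² = 2*u^2. Taking the positive square root: √(EG − F²) = sqrt(2)*Abs(u). At (u, v) = (1/2, 3*pi/4): sqrt(2)/2.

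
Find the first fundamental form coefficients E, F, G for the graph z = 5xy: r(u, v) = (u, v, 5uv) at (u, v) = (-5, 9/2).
E = 2029/4;  F = -1125/2;  G = 626

Partials: r_u = (1, 0, 5*v), r_v = (0, 1, 5*u). As functions of (u, v):
  E = r_u · r_u = 25*v^2 + 1,
  F = r_u · r_v = 25*u*v,
  G = r_v · r_v = 25*u^2 + 1.
Evaluating at (u, v) = (-5, 9/2): E = 2029/4, F = -1125/2, G = 626.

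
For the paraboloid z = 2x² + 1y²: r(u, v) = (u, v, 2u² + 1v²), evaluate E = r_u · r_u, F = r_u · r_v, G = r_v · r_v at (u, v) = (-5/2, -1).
E = 101;  F = 20;  G = 5

Partials: r_u = (1, 0, 4*u), r_v = (0, 1, 2*v). As functions of (u, v):
  E = r_u · r_u = 16*u^2 + 1,
  F = r_u · r_v = 8*u*v,
  G = r_v · r_v = 4*v^2 + 1.
Evaluating at (u, v) = (-5/2, -1): E = 101, F = 20, G = 5.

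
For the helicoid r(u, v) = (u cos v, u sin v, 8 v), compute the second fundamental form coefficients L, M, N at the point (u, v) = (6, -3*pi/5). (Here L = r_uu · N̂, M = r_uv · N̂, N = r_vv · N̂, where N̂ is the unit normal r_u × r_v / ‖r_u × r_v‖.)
L = 0;  M = -4/5;  N = 0

Compute the unit normal N̂(u, v) = (8*sin(v)/sqrt(u^2 + 64), -8*cos(v)/sqrt(u^2 + 64), u/sqrt(u^2 + 64)), and the second partials r_uu, r_uv, r_vv. Take dot products:
  L(u, v) = r_uu · N̂ = 0,
  M(u, v) = r_uv · N̂ = -8/sqrt(u^2 + 64),
  N(u, v) = r_vv · N̂ = 0.
Evaluating at (u, v) = (6, -3*pi/5):
  L = 0, M = -4/5, N = 0.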